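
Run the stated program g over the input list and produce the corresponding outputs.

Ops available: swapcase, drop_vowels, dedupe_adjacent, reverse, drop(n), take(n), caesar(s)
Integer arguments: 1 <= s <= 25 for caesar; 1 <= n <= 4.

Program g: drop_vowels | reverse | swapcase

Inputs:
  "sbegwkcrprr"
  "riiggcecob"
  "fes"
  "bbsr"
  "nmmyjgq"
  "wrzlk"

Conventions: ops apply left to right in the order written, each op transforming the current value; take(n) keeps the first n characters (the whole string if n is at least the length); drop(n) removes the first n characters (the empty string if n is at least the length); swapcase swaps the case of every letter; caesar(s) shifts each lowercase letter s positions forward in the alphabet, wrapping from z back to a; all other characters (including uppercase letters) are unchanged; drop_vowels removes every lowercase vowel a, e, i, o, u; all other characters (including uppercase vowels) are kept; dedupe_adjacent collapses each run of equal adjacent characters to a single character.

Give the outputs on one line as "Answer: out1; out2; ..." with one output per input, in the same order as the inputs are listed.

"RRPRCKWGBS"; "BCCGGR"; "SF"; "RSBB"; "QGJYMMN"; "KLZRW"

Execution, op by op:
  "sbegwkcrprr" -> "sbgwkcrprr" -> "rrprckwgbs" -> "RRPRCKWGBS"
  "riiggcecob" -> "rggccb" -> "bccggr" -> "BCCGGR"
  "fes" -> "fs" -> "sf" -> "SF"
  "bbsr" -> "bbsr" -> "rsbb" -> "RSBB"
  "nmmyjgq" -> "nmmyjgq" -> "qgjymmn" -> "QGJYMMN"
  "wrzlk" -> "wrzlk" -> "klzrw" -> "KLZRW"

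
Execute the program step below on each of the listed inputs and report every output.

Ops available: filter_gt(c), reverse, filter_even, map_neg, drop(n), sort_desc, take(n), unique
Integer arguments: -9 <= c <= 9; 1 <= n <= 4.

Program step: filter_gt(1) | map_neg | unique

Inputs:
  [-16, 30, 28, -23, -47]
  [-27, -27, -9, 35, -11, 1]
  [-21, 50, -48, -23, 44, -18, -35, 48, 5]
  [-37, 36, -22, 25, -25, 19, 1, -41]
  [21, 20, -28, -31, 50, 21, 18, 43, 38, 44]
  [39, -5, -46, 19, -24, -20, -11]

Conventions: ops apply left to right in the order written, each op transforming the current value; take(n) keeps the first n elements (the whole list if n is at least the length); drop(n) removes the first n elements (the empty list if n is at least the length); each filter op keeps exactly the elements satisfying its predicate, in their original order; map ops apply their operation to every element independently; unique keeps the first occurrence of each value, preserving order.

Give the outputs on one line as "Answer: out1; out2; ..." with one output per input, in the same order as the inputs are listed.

Execution, op by op:
  [-16, 30, 28, -23, -47] -> [30, 28] -> [-30, -28] -> [-30, -28]
  [-27, -27, -9, 35, -11, 1] -> [35] -> [-35] -> [-35]
  [-21, 50, -48, -23, 44, -18, -35, 48, 5] -> [50, 44, 48, 5] -> [-50, -44, -48, -5] -> [-50, -44, -48, -5]
  [-37, 36, -22, 25, -25, 19, 1, -41] -> [36, 25, 19] -> [-36, -25, -19] -> [-36, -25, -19]
  [21, 20, -28, -31, 50, 21, 18, 43, 38, 44] -> [21, 20, 50, 21, 18, 43, 38, 44] -> [-21, -20, -50, -21, -18, -43, -38, -44] -> [-21, -20, -50, -18, -43, -38, -44]
  [39, -5, -46, 19, -24, -20, -11] -> [39, 19] -> [-39, -19] -> [-39, -19]

[-30, -28]; [-35]; [-50, -44, -48, -5]; [-36, -25, -19]; [-21, -20, -50, -18, -43, -38, -44]; [-39, -19]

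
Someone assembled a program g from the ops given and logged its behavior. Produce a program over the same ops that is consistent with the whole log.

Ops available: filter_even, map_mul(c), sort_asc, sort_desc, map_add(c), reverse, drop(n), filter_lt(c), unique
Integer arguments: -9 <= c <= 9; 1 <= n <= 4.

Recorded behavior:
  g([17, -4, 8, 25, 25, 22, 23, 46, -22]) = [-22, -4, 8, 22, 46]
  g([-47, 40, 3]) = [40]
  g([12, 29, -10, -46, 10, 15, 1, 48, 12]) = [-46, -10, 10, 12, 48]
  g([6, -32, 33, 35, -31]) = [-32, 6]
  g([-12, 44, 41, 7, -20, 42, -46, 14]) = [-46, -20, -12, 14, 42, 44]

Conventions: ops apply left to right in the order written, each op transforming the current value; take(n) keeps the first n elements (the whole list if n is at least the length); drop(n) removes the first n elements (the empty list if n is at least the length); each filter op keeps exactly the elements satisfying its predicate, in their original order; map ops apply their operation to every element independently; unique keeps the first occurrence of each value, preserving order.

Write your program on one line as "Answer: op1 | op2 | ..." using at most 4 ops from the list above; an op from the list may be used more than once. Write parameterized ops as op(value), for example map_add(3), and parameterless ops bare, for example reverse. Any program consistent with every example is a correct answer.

unique | filter_even | reverse | sort_asc

Check, running the answer program on each example:
  [17, -4, 8, 25, 25, 22, 23, 46, -22] -> [17, -4, 8, 25, 22, 23, 46, -22] -> [-4, 8, 22, 46, -22] -> [-22, 46, 22, 8, -4] -> [-22, -4, 8, 22, 46]
  [-47, 40, 3] -> [-47, 40, 3] -> [40] -> [40] -> [40]
  [12, 29, -10, -46, 10, 15, 1, 48, 12] -> [12, 29, -10, -46, 10, 15, 1, 48] -> [12, -10, -46, 10, 48] -> [48, 10, -46, -10, 12] -> [-46, -10, 10, 12, 48]
  [6, -32, 33, 35, -31] -> [6, -32, 33, 35, -31] -> [6, -32] -> [-32, 6] -> [-32, 6]
  [-12, 44, 41, 7, -20, 42, -46, 14] -> [-12, 44, 41, 7, -20, 42, -46, 14] -> [-12, 44, -20, 42, -46, 14] -> [14, -46, 42, -20, 44, -12] -> [-46, -20, -12, 14, 42, 44]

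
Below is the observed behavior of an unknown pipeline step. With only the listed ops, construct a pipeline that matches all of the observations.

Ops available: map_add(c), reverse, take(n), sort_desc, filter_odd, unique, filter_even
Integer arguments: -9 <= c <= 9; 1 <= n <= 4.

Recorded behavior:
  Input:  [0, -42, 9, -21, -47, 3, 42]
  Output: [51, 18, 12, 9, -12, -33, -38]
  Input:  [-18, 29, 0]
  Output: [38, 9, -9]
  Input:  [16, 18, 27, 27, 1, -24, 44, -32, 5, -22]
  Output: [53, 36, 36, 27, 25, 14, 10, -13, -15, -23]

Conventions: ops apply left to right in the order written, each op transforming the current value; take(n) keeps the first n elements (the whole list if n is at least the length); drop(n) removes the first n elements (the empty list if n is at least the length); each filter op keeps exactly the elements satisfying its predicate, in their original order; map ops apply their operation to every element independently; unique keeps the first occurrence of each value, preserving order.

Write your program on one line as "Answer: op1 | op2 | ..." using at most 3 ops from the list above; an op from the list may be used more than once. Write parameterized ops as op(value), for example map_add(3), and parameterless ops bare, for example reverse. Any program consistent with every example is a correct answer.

sort_desc | map_add(9)

Check, running the answer program on each example:
  [0, -42, 9, -21, -47, 3, 42] -> [42, 9, 3, 0, -21, -42, -47] -> [51, 18, 12, 9, -12, -33, -38]
  [-18, 29, 0] -> [29, 0, -18] -> [38, 9, -9]
  [16, 18, 27, 27, 1, -24, 44, -32, 5, -22] -> [44, 27, 27, 18, 16, 5, 1, -22, -24, -32] -> [53, 36, 36, 27, 25, 14, 10, -13, -15, -23]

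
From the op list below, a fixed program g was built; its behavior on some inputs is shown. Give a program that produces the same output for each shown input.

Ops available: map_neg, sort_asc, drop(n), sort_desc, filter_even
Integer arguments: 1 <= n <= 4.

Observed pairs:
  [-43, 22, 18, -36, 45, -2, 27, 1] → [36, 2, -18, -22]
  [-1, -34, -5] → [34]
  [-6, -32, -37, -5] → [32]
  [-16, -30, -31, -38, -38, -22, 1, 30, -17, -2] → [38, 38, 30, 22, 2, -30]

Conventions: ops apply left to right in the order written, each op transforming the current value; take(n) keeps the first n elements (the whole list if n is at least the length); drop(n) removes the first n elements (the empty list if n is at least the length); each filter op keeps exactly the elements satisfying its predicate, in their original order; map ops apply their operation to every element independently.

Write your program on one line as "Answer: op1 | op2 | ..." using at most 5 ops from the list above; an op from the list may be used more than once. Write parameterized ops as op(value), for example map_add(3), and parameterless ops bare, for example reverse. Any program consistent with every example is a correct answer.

drop(1) | sort_asc | filter_even | map_neg

Check, running the answer program on each example:
  [-43, 22, 18, -36, 45, -2, 27, 1] -> [22, 18, -36, 45, -2, 27, 1] -> [-36, -2, 1, 18, 22, 27, 45] -> [-36, -2, 18, 22] -> [36, 2, -18, -22]
  [-1, -34, -5] -> [-34, -5] -> [-34, -5] -> [-34] -> [34]
  [-6, -32, -37, -5] -> [-32, -37, -5] -> [-37, -32, -5] -> [-32] -> [32]
  [-16, -30, -31, -38, -38, -22, 1, 30, -17, -2] -> [-30, -31, -38, -38, -22, 1, 30, -17, -2] -> [-38, -38, -31, -30, -22, -17, -2, 1, 30] -> [-38, -38, -30, -22, -2, 30] -> [38, 38, 30, 22, 2, -30]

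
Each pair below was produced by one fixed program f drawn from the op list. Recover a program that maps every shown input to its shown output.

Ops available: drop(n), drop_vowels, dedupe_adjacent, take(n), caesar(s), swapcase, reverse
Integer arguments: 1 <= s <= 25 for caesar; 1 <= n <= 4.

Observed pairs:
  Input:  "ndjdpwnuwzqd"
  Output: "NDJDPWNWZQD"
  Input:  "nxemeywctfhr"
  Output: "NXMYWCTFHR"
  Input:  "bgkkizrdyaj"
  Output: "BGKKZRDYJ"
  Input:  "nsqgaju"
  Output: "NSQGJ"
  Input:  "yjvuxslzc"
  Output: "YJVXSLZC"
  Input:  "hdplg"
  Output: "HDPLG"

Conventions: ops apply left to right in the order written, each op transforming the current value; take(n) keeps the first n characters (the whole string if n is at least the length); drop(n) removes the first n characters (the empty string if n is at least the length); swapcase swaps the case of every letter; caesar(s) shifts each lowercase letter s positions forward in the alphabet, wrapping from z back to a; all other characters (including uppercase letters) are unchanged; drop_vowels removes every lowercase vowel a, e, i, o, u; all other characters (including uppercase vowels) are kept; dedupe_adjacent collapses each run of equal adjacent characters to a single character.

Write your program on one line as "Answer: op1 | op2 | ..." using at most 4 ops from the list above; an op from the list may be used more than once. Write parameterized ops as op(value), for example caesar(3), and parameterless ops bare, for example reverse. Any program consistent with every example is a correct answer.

drop_vowels | reverse | swapcase | reverse

Check, running the answer program on each example:
  "ndjdpwnuwzqd" -> "ndjdpwnwzqd" -> "dqzwnwpdjdn" -> "DQZWNWPDJDN" -> "NDJDPWNWZQD"
  "nxemeywctfhr" -> "nxmywctfhr" -> "rhftcwymxn" -> "RHFTCWYMXN" -> "NXMYWCTFHR"
  "bgkkizrdyaj" -> "bgkkzrdyj" -> "jydrzkkgb" -> "JYDRZKKGB" -> "BGKKZRDYJ"
  "nsqgaju" -> "nsqgj" -> "jgqsn" -> "JGQSN" -> "NSQGJ"
  "yjvuxslzc" -> "yjvxslzc" -> "czlsxvjy" -> "CZLSXVJY" -> "YJVXSLZC"
  "hdplg" -> "hdplg" -> "glpdh" -> "GLPDH" -> "HDPLG"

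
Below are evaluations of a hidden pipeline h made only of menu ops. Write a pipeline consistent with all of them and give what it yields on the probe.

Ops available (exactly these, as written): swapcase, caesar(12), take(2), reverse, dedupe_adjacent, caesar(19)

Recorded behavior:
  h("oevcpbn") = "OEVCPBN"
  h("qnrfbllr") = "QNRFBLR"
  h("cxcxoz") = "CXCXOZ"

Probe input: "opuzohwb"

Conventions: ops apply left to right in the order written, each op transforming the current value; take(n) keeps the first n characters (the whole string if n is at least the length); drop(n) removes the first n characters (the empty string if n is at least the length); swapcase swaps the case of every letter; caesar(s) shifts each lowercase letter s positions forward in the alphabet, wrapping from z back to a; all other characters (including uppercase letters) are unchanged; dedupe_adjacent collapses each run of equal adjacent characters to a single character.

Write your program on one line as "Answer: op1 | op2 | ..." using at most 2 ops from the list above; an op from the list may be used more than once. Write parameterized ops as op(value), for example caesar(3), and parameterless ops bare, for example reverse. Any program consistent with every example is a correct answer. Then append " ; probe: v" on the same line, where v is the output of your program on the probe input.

dedupe_adjacent | swapcase ; probe: "OPUZOHWB"

Check, running the answer program on each example:
  "oevcpbn" -> "oevcpbn" -> "OEVCPBN"
  "qnrfbllr" -> "qnrfblr" -> "QNRFBLR"
  "cxcxoz" -> "cxcxoz" -> "CXCXOZ"
  probe: "opuzohwb" -> "opuzohwb" -> "OPUZOHWB"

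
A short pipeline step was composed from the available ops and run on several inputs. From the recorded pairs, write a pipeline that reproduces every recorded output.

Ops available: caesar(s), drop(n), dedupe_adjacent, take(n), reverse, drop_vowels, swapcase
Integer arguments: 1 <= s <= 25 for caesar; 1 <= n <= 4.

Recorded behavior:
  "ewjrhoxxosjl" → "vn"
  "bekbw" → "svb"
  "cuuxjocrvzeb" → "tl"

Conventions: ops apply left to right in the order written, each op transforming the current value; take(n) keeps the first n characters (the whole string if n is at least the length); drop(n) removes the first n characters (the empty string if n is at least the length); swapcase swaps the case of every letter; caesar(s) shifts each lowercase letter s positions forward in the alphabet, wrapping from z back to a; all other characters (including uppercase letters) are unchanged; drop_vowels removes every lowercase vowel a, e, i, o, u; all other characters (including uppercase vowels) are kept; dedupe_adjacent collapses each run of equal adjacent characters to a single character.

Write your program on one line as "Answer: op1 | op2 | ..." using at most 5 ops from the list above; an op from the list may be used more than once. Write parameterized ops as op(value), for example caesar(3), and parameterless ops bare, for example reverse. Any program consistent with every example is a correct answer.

dedupe_adjacent | caesar(17) | take(3) | drop_vowels

Check, running the answer program on each example:
  "ewjrhoxxosjl" -> "ewjrhoxosjl" -> "vnaiyfofjac" -> "vna" -> "vn"
  "bekbw" -> "bekbw" -> "svbsn" -> "svb" -> "svb"
  "cuuxjocrvzeb" -> "cuxjocrvzeb" -> "tloaftimqvs" -> "tlo" -> "tl"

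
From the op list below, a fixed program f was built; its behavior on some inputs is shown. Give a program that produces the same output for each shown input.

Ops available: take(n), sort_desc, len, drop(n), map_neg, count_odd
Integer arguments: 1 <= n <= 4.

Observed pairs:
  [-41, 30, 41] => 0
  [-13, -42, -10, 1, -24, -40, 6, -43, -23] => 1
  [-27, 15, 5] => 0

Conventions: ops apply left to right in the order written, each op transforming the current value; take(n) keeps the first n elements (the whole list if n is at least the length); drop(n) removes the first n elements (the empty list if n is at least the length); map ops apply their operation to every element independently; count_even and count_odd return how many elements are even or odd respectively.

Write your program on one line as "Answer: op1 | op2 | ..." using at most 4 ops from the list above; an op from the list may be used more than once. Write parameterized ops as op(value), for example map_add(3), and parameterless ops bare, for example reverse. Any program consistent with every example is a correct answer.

map_neg | take(4) | drop(3) | len

Check, running the answer program on each example:
  [-41, 30, 41] -> [41, -30, -41] -> [41, -30, -41] -> [] -> 0
  [-13, -42, -10, 1, -24, -40, 6, -43, -23] -> [13, 42, 10, -1, 24, 40, -6, 43, 23] -> [13, 42, 10, -1] -> [-1] -> 1
  [-27, 15, 5] -> [27, -15, -5] -> [27, -15, -5] -> [] -> 0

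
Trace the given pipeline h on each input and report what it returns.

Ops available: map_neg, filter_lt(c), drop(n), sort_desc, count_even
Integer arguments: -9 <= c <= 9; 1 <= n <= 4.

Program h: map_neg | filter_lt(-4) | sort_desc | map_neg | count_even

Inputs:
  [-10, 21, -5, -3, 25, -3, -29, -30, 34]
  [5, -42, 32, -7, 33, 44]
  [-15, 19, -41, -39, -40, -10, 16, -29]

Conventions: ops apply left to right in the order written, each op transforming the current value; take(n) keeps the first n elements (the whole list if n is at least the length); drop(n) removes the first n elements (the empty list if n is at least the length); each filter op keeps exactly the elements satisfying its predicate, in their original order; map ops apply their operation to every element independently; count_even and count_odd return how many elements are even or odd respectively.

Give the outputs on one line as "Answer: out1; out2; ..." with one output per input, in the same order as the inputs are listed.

1; 2; 1

Execution, op by op:
  [-10, 21, -5, -3, 25, -3, -29, -30, 34] -> [10, -21, 5, 3, -25, 3, 29, 30, -34] -> [-21, -25, -34] -> [-21, -25, -34] -> [21, 25, 34] -> 1
  [5, -42, 32, -7, 33, 44] -> [-5, 42, -32, 7, -33, -44] -> [-5, -32, -33, -44] -> [-5, -32, -33, -44] -> [5, 32, 33, 44] -> 2
  [-15, 19, -41, -39, -40, -10, 16, -29] -> [15, -19, 41, 39, 40, 10, -16, 29] -> [-19, -16] -> [-16, -19] -> [16, 19] -> 1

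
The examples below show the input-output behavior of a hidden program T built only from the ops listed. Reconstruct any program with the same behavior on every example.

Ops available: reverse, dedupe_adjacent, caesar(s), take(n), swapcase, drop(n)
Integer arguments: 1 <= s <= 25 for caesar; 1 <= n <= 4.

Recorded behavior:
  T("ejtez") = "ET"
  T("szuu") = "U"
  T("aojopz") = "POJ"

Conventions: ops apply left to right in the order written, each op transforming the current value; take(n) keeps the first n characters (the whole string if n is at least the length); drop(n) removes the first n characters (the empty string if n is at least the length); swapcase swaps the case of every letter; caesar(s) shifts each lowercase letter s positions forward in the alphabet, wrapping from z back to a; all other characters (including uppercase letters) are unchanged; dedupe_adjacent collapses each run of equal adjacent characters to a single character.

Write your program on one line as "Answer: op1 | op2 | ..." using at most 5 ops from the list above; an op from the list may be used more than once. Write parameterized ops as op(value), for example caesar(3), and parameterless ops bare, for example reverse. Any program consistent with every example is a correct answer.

drop(2) | reverse | swapcase | drop(1)

Check, running the answer program on each example:
  "ejtez" -> "tez" -> "zet" -> "ZET" -> "ET"
  "szuu" -> "uu" -> "uu" -> "UU" -> "U"
  "aojopz" -> "jopz" -> "zpoj" -> "ZPOJ" -> "POJ"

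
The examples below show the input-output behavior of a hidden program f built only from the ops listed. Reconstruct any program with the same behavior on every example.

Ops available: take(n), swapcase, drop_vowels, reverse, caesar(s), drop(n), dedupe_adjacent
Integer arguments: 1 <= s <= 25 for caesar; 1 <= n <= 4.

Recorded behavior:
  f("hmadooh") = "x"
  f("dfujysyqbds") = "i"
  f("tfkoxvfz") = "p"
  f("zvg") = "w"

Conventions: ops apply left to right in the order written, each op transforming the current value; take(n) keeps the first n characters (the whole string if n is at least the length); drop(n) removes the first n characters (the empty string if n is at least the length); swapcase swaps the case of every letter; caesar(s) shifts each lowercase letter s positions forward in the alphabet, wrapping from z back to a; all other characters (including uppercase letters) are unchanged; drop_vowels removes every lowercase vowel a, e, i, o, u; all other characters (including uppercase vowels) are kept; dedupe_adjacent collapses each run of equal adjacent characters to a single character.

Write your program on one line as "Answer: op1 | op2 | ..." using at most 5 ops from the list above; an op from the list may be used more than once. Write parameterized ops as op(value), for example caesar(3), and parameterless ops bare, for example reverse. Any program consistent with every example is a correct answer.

drop_vowels | reverse | caesar(18) | caesar(24) | take(1)

Check, running the answer program on each example:
  "hmadooh" -> "hmdh" -> "hdmh" -> "zvez" -> "xtcx" -> "x"
  "dfujysyqbds" -> "dfjysyqbds" -> "sdbqysyjfd" -> "kvtiqkqbxv" -> "itrgoiozvt" -> "i"
  "tfkoxvfz" -> "tfkxvfz" -> "zfvxkft" -> "rxnpcxl" -> "pvlnavj" -> "p"
  "zvg" -> "zvg" -> "gvz" -> "ynr" -> "wlp" -> "w"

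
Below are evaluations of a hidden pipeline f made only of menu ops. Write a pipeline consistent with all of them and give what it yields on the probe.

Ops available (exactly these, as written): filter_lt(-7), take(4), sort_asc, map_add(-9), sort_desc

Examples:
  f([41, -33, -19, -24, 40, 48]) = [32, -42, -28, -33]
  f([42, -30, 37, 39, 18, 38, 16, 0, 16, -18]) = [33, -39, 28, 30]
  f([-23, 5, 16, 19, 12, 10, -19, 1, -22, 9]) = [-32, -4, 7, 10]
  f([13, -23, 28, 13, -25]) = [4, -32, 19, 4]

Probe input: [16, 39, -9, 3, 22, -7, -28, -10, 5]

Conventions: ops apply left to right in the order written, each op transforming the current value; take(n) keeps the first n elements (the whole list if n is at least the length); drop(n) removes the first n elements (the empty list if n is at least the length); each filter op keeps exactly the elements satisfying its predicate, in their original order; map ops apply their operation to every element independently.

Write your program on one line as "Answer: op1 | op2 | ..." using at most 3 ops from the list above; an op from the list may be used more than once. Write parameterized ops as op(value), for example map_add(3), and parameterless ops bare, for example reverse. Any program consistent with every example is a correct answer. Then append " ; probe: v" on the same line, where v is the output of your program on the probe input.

take(4) | map_add(-9) ; probe: [7, 30, -18, -6]

Check, running the answer program on each example:
  [41, -33, -19, -24, 40, 48] -> [41, -33, -19, -24] -> [32, -42, -28, -33]
  [42, -30, 37, 39, 18, 38, 16, 0, 16, -18] -> [42, -30, 37, 39] -> [33, -39, 28, 30]
  [-23, 5, 16, 19, 12, 10, -19, 1, -22, 9] -> [-23, 5, 16, 19] -> [-32, -4, 7, 10]
  [13, -23, 28, 13, -25] -> [13, -23, 28, 13] -> [4, -32, 19, 4]
  probe: [16, 39, -9, 3, 22, -7, -28, -10, 5] -> [16, 39, -9, 3] -> [7, 30, -18, -6]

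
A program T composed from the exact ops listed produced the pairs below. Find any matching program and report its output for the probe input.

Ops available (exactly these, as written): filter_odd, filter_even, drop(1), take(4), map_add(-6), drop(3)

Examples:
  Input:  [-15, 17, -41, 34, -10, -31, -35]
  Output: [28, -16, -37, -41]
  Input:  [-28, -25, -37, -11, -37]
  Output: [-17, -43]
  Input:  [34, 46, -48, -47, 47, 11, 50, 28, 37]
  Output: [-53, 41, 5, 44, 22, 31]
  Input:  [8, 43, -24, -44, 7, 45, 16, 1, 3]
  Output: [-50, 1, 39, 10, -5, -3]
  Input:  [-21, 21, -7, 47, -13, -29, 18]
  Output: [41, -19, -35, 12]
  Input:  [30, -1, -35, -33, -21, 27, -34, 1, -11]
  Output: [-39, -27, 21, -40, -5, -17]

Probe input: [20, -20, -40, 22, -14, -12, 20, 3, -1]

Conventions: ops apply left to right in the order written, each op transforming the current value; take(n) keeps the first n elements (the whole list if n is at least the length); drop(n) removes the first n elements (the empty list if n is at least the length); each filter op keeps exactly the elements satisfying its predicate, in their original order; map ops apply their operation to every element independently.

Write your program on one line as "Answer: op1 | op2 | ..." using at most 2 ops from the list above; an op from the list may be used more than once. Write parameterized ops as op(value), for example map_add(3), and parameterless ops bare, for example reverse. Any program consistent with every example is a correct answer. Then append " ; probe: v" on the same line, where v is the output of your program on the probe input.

drop(3) | map_add(-6) ; probe: [16, -20, -18, 14, -3, -7]

Check, running the answer program on each example:
  [-15, 17, -41, 34, -10, -31, -35] -> [34, -10, -31, -35] -> [28, -16, -37, -41]
  [-28, -25, -37, -11, -37] -> [-11, -37] -> [-17, -43]
  [34, 46, -48, -47, 47, 11, 50, 28, 37] -> [-47, 47, 11, 50, 28, 37] -> [-53, 41, 5, 44, 22, 31]
  [8, 43, -24, -44, 7, 45, 16, 1, 3] -> [-44, 7, 45, 16, 1, 3] -> [-50, 1, 39, 10, -5, -3]
  [-21, 21, -7, 47, -13, -29, 18] -> [47, -13, -29, 18] -> [41, -19, -35, 12]
  [30, -1, -35, -33, -21, 27, -34, 1, -11] -> [-33, -21, 27, -34, 1, -11] -> [-39, -27, 21, -40, -5, -17]
  probe: [20, -20, -40, 22, -14, -12, 20, 3, -1] -> [22, -14, -12, 20, 3, -1] -> [16, -20, -18, 14, -3, -7]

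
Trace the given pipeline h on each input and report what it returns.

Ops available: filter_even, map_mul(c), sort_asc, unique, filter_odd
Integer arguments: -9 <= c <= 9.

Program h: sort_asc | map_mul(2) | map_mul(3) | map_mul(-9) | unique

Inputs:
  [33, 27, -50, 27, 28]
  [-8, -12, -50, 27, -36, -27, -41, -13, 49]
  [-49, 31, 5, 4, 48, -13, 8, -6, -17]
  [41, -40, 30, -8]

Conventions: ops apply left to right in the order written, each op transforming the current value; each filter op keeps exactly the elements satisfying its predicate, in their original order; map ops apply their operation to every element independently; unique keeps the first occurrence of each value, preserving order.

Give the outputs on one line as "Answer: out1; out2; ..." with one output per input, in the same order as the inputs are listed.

Execution, op by op:
  [33, 27, -50, 27, 28] -> [-50, 27, 27, 28, 33] -> [-100, 54, 54, 56, 66] -> [-300, 162, 162, 168, 198] -> [2700, -1458, -1458, -1512, -1782] -> [2700, -1458, -1512, -1782]
  [-8, -12, -50, 27, -36, -27, -41, -13, 49] -> [-50, -41, -36, -27, -13, -12, -8, 27, 49] -> [-100, -82, -72, -54, -26, -24, -16, 54, 98] -> [-300, -246, -216, -162, -78, -72, -48, 162, 294] -> [2700, 2214, 1944, 1458, 702, 648, 432, -1458, -2646] -> [2700, 2214, 1944, 1458, 702, 648, 432, -1458, -2646]
  [-49, 31, 5, 4, 48, -13, 8, -6, -17] -> [-49, -17, -13, -6, 4, 5, 8, 31, 48] -> [-98, -34, -26, -12, 8, 10, 16, 62, 96] -> [-294, -102, -78, -36, 24, 30, 48, 186, 288] -> [2646, 918, 702, 324, -216, -270, -432, -1674, -2592] -> [2646, 918, 702, 324, -216, -270, -432, -1674, -2592]
  [41, -40, 30, -8] -> [-40, -8, 30, 41] -> [-80, -16, 60, 82] -> [-240, -48, 180, 246] -> [2160, 432, -1620, -2214] -> [2160, 432, -1620, -2214]

[2700, -1458, -1512, -1782]; [2700, 2214, 1944, 1458, 702, 648, 432, -1458, -2646]; [2646, 918, 702, 324, -216, -270, -432, -1674, -2592]; [2160, 432, -1620, -2214]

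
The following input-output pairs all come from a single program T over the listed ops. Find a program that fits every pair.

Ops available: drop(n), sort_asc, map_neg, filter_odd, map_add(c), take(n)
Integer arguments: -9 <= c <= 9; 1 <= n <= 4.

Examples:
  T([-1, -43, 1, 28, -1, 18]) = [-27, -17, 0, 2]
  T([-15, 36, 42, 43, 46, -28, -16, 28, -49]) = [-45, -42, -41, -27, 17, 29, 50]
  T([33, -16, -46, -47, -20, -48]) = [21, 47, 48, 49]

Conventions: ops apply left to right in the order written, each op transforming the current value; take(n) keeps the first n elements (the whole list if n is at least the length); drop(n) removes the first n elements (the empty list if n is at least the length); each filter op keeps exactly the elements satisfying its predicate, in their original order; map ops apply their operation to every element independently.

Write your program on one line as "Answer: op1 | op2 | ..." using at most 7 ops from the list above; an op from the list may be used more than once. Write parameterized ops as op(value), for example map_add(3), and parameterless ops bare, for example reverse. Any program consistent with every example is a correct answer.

map_neg | map_add(-4) | drop(1) | drop(1) | map_add(5) | sort_asc

Check, running the answer program on each example:
  [-1, -43, 1, 28, -1, 18] -> [1, 43, -1, -28, 1, -18] -> [-3, 39, -5, -32, -3, -22] -> [39, -5, -32, -3, -22] -> [-5, -32, -3, -22] -> [0, -27, 2, -17] -> [-27, -17, 0, 2]
  [-15, 36, 42, 43, 46, -28, -16, 28, -49] -> [15, -36, -42, -43, -46, 28, 16, -28, 49] -> [11, -40, -46, -47, -50, 24, 12, -32, 45] -> [-40, -46, -47, -50, 24, 12, -32, 45] -> [-46, -47, -50, 24, 12, -32, 45] -> [-41, -42, -45, 29, 17, -27, 50] -> [-45, -42, -41, -27, 17, 29, 50]
  [33, -16, -46, -47, -20, -48] -> [-33, 16, 46, 47, 20, 48] -> [-37, 12, 42, 43, 16, 44] -> [12, 42, 43, 16, 44] -> [42, 43, 16, 44] -> [47, 48, 21, 49] -> [21, 47, 48, 49]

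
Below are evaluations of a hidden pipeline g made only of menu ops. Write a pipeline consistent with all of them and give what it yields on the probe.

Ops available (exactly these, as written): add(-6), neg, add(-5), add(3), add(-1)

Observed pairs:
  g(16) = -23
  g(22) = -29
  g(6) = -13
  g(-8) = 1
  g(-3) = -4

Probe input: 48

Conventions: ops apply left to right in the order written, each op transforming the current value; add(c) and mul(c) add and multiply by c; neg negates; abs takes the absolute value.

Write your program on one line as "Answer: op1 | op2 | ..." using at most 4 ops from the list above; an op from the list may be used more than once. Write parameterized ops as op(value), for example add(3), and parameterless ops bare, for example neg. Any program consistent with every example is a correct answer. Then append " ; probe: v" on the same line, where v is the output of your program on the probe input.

neg | add(-6) | add(-1) ; probe: -55

Check, running the answer program on each example:
  16 -> -16 -> -22 -> -23
  22 -> -22 -> -28 -> -29
  6 -> -6 -> -12 -> -13
  -8 -> 8 -> 2 -> 1
  -3 -> 3 -> -3 -> -4
  probe: 48 -> -48 -> -54 -> -55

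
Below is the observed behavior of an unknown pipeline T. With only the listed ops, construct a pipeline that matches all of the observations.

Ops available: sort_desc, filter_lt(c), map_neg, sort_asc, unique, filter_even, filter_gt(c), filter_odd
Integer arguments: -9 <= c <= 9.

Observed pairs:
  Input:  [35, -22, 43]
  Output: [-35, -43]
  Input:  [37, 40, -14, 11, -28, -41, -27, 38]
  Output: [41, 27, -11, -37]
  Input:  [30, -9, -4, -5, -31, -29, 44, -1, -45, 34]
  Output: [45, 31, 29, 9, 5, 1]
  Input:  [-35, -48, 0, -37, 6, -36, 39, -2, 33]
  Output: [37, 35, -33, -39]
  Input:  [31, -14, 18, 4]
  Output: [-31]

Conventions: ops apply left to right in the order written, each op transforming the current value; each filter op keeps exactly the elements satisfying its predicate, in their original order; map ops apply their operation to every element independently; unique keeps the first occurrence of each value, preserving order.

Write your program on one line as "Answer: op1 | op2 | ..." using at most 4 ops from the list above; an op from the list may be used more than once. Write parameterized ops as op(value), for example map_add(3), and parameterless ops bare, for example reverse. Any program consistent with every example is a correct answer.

map_neg | filter_odd | sort_desc

Check, running the answer program on each example:
  [35, -22, 43] -> [-35, 22, -43] -> [-35, -43] -> [-35, -43]
  [37, 40, -14, 11, -28, -41, -27, 38] -> [-37, -40, 14, -11, 28, 41, 27, -38] -> [-37, -11, 41, 27] -> [41, 27, -11, -37]
  [30, -9, -4, -5, -31, -29, 44, -1, -45, 34] -> [-30, 9, 4, 5, 31, 29, -44, 1, 45, -34] -> [9, 5, 31, 29, 1, 45] -> [45, 31, 29, 9, 5, 1]
  [-35, -48, 0, -37, 6, -36, 39, -2, 33] -> [35, 48, 0, 37, -6, 36, -39, 2, -33] -> [35, 37, -39, -33] -> [37, 35, -33, -39]
  [31, -14, 18, 4] -> [-31, 14, -18, -4] -> [-31] -> [-31]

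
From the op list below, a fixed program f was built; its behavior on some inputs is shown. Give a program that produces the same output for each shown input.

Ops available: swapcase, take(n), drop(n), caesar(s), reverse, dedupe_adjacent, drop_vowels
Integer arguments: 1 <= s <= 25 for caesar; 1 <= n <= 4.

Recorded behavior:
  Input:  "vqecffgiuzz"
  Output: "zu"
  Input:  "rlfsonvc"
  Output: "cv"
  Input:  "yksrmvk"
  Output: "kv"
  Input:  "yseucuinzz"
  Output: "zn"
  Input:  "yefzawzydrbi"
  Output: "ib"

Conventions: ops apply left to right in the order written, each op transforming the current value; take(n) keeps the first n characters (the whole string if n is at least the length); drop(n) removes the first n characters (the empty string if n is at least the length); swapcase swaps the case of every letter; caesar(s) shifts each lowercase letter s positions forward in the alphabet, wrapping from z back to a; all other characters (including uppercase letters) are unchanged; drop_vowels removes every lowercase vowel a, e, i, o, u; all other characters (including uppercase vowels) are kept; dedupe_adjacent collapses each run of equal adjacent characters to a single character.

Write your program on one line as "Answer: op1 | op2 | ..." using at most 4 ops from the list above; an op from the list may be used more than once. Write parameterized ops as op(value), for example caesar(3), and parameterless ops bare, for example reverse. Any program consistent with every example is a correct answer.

dedupe_adjacent | drop(1) | reverse | take(2)

Check, running the answer program on each example:
  "vqecffgiuzz" -> "vqecfgiuz" -> "qecfgiuz" -> "zuigfceq" -> "zu"
  "rlfsonvc" -> "rlfsonvc" -> "lfsonvc" -> "cvnosfl" -> "cv"
  "yksrmvk" -> "yksrmvk" -> "ksrmvk" -> "kvmrsk" -> "kv"
  "yseucuinzz" -> "yseucuinz" -> "seucuinz" -> "zniucues" -> "zn"
  "yefzawzydrbi" -> "yefzawzydrbi" -> "efzawzydrbi" -> "ibrdyzwazfe" -> "ib"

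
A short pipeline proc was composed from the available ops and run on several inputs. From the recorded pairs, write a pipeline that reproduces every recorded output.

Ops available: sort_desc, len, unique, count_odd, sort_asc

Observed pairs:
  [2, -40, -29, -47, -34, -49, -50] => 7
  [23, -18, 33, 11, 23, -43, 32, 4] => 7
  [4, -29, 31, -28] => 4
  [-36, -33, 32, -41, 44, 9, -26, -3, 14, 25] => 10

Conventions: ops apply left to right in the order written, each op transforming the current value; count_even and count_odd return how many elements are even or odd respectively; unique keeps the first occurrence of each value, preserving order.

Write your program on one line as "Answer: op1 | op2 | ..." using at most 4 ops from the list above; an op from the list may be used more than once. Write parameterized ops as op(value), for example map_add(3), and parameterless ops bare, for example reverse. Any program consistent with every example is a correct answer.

unique | sort_desc | sort_asc | len

Check, running the answer program on each example:
  [2, -40, -29, -47, -34, -49, -50] -> [2, -40, -29, -47, -34, -49, -50] -> [2, -29, -34, -40, -47, -49, -50] -> [-50, -49, -47, -40, -34, -29, 2] -> 7
  [23, -18, 33, 11, 23, -43, 32, 4] -> [23, -18, 33, 11, -43, 32, 4] -> [33, 32, 23, 11, 4, -18, -43] -> [-43, -18, 4, 11, 23, 32, 33] -> 7
  [4, -29, 31, -28] -> [4, -29, 31, -28] -> [31, 4, -28, -29] -> [-29, -28, 4, 31] -> 4
  [-36, -33, 32, -41, 44, 9, -26, -3, 14, 25] -> [-36, -33, 32, -41, 44, 9, -26, -3, 14, 25] -> [44, 32, 25, 14, 9, -3, -26, -33, -36, -41] -> [-41, -36, -33, -26, -3, 9, 14, 25, 32, 44] -> 10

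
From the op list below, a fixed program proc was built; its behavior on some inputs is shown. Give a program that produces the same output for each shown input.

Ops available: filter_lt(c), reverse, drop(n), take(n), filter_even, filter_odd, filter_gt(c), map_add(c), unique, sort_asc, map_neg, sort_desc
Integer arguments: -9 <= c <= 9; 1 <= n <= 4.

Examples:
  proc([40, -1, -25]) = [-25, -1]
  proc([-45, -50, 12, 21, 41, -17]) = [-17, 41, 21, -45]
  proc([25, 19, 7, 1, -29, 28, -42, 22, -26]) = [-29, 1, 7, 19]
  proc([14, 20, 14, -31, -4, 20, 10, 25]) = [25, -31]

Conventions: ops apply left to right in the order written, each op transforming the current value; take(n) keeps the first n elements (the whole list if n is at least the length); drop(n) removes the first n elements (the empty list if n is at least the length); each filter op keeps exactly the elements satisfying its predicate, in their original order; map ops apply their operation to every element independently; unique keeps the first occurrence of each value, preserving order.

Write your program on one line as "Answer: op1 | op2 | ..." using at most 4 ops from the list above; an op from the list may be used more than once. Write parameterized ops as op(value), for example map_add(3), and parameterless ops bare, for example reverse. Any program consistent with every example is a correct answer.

filter_odd | reverse | take(4)

Check, running the answer program on each example:
  [40, -1, -25] -> [-1, -25] -> [-25, -1] -> [-25, -1]
  [-45, -50, 12, 21, 41, -17] -> [-45, 21, 41, -17] -> [-17, 41, 21, -45] -> [-17, 41, 21, -45]
  [25, 19, 7, 1, -29, 28, -42, 22, -26] -> [25, 19, 7, 1, -29] -> [-29, 1, 7, 19, 25] -> [-29, 1, 7, 19]
  [14, 20, 14, -31, -4, 20, 10, 25] -> [-31, 25] -> [25, -31] -> [25, -31]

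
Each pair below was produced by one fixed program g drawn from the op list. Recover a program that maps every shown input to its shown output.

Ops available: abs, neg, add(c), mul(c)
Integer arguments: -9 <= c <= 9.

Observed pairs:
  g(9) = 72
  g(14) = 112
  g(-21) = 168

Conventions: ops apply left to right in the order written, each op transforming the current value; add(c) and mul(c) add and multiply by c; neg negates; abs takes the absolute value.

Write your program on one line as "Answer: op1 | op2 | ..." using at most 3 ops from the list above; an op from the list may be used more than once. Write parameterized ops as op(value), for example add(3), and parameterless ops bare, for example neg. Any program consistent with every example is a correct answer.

neg | mul(8) | abs

Check, running the answer program on each example:
  9 -> -9 -> -72 -> 72
  14 -> -14 -> -112 -> 112
  -21 -> 21 -> 168 -> 168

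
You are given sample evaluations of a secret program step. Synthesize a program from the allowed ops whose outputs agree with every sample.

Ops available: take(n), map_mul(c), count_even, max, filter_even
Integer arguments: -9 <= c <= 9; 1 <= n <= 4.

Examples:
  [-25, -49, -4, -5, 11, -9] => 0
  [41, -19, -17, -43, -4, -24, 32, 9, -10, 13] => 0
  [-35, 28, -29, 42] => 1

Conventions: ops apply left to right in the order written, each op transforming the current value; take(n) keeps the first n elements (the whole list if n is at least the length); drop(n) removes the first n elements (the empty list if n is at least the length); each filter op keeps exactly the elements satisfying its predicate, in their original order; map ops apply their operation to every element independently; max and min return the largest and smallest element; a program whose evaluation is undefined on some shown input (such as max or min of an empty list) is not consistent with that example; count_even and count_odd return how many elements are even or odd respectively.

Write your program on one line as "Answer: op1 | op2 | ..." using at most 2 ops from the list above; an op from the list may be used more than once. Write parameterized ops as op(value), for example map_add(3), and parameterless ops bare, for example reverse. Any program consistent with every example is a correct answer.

take(2) | count_even

Check, running the answer program on each example:
  [-25, -49, -4, -5, 11, -9] -> [-25, -49] -> 0
  [41, -19, -17, -43, -4, -24, 32, 9, -10, 13] -> [41, -19] -> 0
  [-35, 28, -29, 42] -> [-35, 28] -> 1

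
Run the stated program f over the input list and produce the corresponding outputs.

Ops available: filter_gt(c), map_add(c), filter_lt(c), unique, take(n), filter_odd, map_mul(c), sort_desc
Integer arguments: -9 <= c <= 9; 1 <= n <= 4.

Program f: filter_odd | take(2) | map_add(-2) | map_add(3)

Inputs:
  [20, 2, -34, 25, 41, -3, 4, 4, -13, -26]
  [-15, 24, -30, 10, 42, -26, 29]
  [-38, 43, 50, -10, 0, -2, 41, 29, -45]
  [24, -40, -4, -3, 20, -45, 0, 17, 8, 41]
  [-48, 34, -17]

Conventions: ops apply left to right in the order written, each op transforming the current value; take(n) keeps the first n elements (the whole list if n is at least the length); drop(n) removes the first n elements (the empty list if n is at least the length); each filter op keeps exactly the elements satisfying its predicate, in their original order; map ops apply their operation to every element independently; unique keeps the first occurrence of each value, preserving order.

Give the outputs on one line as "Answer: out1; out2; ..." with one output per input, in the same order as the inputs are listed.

[26, 42]; [-14, 30]; [44, 42]; [-2, -44]; [-16]

Execution, op by op:
  [20, 2, -34, 25, 41, -3, 4, 4, -13, -26] -> [25, 41, -3, -13] -> [25, 41] -> [23, 39] -> [26, 42]
  [-15, 24, -30, 10, 42, -26, 29] -> [-15, 29] -> [-15, 29] -> [-17, 27] -> [-14, 30]
  [-38, 43, 50, -10, 0, -2, 41, 29, -45] -> [43, 41, 29, -45] -> [43, 41] -> [41, 39] -> [44, 42]
  [24, -40, -4, -3, 20, -45, 0, 17, 8, 41] -> [-3, -45, 17, 41] -> [-3, -45] -> [-5, -47] -> [-2, -44]
  [-48, 34, -17] -> [-17] -> [-17] -> [-19] -> [-16]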